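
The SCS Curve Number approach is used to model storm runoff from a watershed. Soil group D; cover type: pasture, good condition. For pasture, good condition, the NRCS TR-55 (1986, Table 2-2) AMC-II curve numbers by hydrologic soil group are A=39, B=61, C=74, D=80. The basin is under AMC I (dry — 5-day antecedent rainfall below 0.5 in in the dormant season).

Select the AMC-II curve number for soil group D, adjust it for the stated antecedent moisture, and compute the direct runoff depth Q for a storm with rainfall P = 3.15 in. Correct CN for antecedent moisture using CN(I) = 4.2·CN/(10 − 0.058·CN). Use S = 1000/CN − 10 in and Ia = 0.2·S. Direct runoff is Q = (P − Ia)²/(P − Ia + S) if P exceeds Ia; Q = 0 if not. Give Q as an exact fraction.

NRCS table: pasture, good condition, soil group D → CN(II) = 80
CN(I) from CN(II)=80: (4.2·80)/(10 − 0.058·80) = 4200/67 ≈ 62.687
Retention S: 1000/CN − 10 with CN=62.687 → S = 125/21 ≈ 5.952 in
Ia = 0.2S: 0.2·5.952 = 1.190 in (exactly 25/21)
Excess rainfall: 3.150 − 1.190 = 1.960 in; P > Ia so Q > 0
Q = (823/420)²/((823/420) + 125/21) = (677329/176400)/(3323/420) = 677329/1395660 in ≈ 0.485 in

Q = 677329/1395660 in ≈ 0.485 in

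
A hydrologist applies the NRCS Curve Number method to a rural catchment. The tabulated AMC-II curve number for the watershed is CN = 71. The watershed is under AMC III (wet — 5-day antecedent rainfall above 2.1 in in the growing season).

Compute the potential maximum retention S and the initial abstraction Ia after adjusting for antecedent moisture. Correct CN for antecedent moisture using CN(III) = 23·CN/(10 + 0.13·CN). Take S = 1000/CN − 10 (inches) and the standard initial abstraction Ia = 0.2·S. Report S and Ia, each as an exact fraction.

S = 2900/1633 in ≈ 1.776 in; Ia = 580/1633 in ≈ 0.355 in

CN(III) from CN(II)=71: (23·71)/(10 + 0.13·71) = 163300/1923 ≈ 84.919
S = 1000/(163300/1923) − 10 = 2900/1633 in ≈ 1.776 in
Ia = 0.2S: 0.2·1.776 = 0.355 in (exactly 580/1633)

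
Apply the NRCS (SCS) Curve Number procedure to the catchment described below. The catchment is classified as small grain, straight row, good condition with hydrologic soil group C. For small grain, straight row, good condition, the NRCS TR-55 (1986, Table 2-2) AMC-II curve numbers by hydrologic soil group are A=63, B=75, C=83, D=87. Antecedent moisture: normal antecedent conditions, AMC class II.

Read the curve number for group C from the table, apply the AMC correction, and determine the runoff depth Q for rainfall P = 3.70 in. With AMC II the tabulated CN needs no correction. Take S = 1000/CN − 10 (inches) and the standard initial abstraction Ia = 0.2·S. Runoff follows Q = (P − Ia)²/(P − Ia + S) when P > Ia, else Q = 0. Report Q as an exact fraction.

Q = 7458361/3677730 in ≈ 2.028 in

NRCS table: small grain, straight row, good condition, soil group C → CN(II) = 83
AMC II — tabulated CN = 83 applies directly.
Retention S: 1000/CN − 10 with CN=83.000 → S = 170/83 ≈ 2.048 in
Ia = 0.2·(170/83) = 34/83 in ≈ 0.410 in
Excess rainfall: 3.700 − 0.410 = 3.290 in; P > Ia so Q > 0
Q: (2731/830)² ÷ (4431/830) = 7458361/3677730 in (≈ 2.028 in)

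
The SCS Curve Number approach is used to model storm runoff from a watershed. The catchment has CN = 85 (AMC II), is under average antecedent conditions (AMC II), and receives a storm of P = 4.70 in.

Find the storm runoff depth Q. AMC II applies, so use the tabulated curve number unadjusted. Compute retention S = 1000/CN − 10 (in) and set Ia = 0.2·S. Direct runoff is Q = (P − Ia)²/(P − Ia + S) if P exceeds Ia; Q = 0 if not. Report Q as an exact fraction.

Q = 546121/176630 in ≈ 3.092 in

CN(II) = 85; AMC II needs no correction.
Retention S: 1000/CN − 10 with CN=85.000 → S = 30/17 ≈ 1.765 in
Ia = 0.2S: 0.2·1.765 = 0.353 in (exactly 6/17)
Excess rainfall: 4.700 − 0.353 = 4.347 in; P > Ia so Q > 0
Q = (739/170)²/((739/170) + 30/17) = (546121/28900)/(1039/170) = 546121/176630 in ≈ 3.092 in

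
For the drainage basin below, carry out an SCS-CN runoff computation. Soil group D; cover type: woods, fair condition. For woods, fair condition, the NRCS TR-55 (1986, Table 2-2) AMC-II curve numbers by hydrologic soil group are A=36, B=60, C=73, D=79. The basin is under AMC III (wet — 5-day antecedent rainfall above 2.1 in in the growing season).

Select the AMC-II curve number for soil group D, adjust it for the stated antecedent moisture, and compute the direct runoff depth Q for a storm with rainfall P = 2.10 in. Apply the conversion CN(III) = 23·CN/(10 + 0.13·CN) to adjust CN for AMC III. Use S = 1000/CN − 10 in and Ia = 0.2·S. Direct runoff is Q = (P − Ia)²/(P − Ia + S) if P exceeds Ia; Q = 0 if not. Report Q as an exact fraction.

Q = 54908469/47550890 in ≈ 1.155 in

NRCS table: woods, fair condition, soil group D → CN(II) = 79
Wet (AMC III): CN(III) = 23·79/(10 + 0.13·79) = 1817/(2027/100) = 181700/2027 ≈ 89.640
S = 1000/(181700/2027) − 10 = 2100/1817 in ≈ 1.156 in
Ia = 0.2·(2100/1817) = 420/1817 in ≈ 0.231 in
P − Ia = 2.100 − 0.231 = 33957/18170 ≈ 1.869 in (> 0, runoff occurs)
Q = (33957/18170)²/((33957/18170) + 2100/1817) = (1153077849/330148900)/(54957/18170) = 54908469/47550890 in ≈ 1.155 in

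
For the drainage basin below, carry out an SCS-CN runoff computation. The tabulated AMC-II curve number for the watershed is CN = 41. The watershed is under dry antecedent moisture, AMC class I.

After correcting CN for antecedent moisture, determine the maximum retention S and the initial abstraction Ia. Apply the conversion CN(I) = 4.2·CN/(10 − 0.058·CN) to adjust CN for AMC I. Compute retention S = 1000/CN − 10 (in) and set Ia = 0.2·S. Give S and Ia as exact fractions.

S = 29500/861 in ≈ 34.262 in; Ia = 5900/861 in ≈ 6.852 in

Dry (AMC I): CN(I) = 4.2·41/(10 − 0.058·41) = (861/5)/(3811/500) = 86100/3811 ≈ 22.592
Retention S: 1000/CN − 10 with CN=22.592 → S = 29500/861 ≈ 34.262 in
Initial abstraction Ia = S/5 = (29500/861)/5 = 5900/861 ≈ 6.852 in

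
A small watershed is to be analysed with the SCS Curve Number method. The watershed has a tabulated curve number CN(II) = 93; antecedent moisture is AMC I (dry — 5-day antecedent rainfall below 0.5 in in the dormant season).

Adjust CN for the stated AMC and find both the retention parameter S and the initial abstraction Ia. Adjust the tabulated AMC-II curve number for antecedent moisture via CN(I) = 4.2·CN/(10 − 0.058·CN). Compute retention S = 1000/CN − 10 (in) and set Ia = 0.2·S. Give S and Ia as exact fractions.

Adjust CN=93 to AMC I: 4.2·93/(10 − 0.058·93) → (1953/5) ÷ (2303/500) = 27900/329 ≈ 84.802
Max retention: S = 1000/(27900/329) − 10 = 500/279 in (≈ 1.792 in)
Ia = 0.2S: 0.2·1.792 = 0.358 in (exactly 100/279)

S = 500/279 in ≈ 1.792 in; Ia = 100/279 in ≈ 0.358 in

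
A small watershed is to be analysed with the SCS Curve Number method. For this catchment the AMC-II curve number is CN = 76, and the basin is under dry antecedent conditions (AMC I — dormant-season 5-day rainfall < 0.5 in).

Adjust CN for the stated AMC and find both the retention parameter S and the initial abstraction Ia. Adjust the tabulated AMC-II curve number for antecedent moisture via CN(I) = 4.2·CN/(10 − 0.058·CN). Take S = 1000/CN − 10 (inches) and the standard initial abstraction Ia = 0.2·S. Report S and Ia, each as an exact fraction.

S = 1000/133 in ≈ 7.519 in; Ia = 200/133 in ≈ 1.504 in

Adjust CN=76 to AMC I: 4.2·76/(10 − 0.058·76) → (1596/5) ÷ (699/125) = 13300/233 ≈ 57.082
S = 1000/(13300/233) − 10 = 1000/133 in ≈ 7.519 in
Ia = 0.2·(1000/133) = 200/133 in ≈ 1.504 in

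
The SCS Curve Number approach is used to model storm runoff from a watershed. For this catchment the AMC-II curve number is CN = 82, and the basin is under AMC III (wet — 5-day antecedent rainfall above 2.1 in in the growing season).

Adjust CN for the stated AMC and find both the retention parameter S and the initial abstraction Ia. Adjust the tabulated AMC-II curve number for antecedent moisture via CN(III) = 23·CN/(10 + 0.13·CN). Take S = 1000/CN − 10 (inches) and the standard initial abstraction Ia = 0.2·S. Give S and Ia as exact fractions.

Wet (AMC III): CN(III) = 23·82/(10 + 0.13·82) = 1886/(1033/50) = 94300/1033 ≈ 91.288
S = 1000/(94300/1033) − 10 = 900/943 in ≈ 0.954 in
Ia = 0.2S: 0.2·0.954 = 0.191 in (exactly 180/943)

S = 900/943 in ≈ 0.954 in; Ia = 180/943 in ≈ 0.191 in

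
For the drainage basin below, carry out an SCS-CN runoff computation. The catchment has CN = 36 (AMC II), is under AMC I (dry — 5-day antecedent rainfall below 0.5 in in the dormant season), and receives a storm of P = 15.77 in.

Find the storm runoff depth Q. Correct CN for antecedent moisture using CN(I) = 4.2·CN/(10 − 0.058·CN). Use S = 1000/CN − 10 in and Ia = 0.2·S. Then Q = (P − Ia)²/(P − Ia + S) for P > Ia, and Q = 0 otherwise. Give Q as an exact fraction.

Adjust CN=36 to AMC I: 4.2·36/(10 − 0.058·36) → (756/5) ÷ (989/125) = 18900/989 ≈ 19.110
Retention S: 1000/CN − 10 with CN=19.110 → S = 8000/189 ≈ 42.328 in
Ia = 0.2·(8000/189) = 1600/189 in ≈ 8.466 in
Since P=15.770 > Ia=8.466: effective rainfall P−Ia = 138053/18900 in
Q = (138053/18900)²/((138053/18900) + 8000/189) = (19058630809/357210000)/(938053/18900) = 19058630809/17729201700 in ≈ 1.075 in

Q = 19058630809/17729201700 in ≈ 1.075 in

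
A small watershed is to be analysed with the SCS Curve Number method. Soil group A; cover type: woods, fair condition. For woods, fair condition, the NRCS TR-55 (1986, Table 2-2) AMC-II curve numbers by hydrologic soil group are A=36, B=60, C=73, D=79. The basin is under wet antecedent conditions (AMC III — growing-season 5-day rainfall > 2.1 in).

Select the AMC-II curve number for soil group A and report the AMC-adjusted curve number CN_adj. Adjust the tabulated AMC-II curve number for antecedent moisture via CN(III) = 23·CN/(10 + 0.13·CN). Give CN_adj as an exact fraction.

CN_adj = 20700/367 ≈ 56.403

NRCS table: woods, fair condition, soil group A → CN(II) = 36
Wet (AMC III): CN(III) = 23·36/(10 + 0.13·36) = 828/(367/25) = 20700/367 ≈ 56.403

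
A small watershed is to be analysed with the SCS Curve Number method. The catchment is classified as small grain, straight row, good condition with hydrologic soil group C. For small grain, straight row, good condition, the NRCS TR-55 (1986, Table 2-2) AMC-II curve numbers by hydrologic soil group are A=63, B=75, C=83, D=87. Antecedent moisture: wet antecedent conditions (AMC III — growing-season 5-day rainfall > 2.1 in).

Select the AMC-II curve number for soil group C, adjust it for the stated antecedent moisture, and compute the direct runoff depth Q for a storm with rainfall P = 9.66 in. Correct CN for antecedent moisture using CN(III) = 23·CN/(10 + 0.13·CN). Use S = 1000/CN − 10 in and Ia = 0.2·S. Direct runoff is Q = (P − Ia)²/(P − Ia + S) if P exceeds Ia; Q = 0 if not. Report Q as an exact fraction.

NRCS table: small grain, straight row, good condition, soil group C → CN(II) = 83
Wet (AMC III): CN(III) = 23·83/(10 + 0.13·83) = 1909/(2079/100) = 190900/2079 ≈ 91.823
S = 1000/(190900/2079) − 10 = 1700/1909 in ≈ 0.891 in
Ia = 0.2S: 0.2·0.891 = 0.178 in (exactly 340/1909)
P − Ia = 9.660 − 0.178 = 905047/95450 ≈ 9.482 in (> 0, runoff occurs)
Runoff Q = (P−Ia)²/(P−Ia+S) = (9.482)²/(9.482+0.891) = 819110072209/94499986150 ≈ 8.668 in

Q = 819110072209/94499986150 in ≈ 8.668 in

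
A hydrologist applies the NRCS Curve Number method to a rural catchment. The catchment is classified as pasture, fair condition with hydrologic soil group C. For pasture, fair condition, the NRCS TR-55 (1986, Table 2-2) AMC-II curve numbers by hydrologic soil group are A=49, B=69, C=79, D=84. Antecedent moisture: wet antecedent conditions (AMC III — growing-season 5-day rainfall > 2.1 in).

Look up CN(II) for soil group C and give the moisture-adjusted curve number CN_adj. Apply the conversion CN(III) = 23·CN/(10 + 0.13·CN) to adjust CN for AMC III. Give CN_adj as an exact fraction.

NRCS table: pasture, fair condition, soil group C → CN(II) = 79
Adjust CN=79 to AMC III: 23·79/(10 + 0.13·79) → 1817 ÷ (2027/100) = 181700/2027 ≈ 89.640

CN_adj = 181700/2027 ≈ 89.640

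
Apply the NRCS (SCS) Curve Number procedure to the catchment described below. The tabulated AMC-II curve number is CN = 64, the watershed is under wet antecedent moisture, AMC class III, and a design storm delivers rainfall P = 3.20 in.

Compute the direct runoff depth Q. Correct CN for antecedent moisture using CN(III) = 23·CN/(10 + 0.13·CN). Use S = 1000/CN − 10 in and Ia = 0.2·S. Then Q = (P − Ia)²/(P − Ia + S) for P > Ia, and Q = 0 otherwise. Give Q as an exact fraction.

Wet (AMC III): CN(III) = 23·64/(10 + 0.13·64) = 1472/(458/25) = 18400/229 ≈ 80.349
Retention S: 1000/CN − 10 with CN=80.349 → S = 225/92 ≈ 2.446 in
Initial abstraction Ia = S/5 = (225/92)/5 = 45/92 ≈ 0.489 in
Excess rainfall: 3.200 − 0.489 = 2.711 in; P > Ia so Q > 0
Runoff Q = (P−Ia)²/(P−Ia+S) = (2.711)²/(2.711+2.446) = 1555009/1091120 ≈ 1.425 in

Q = 1555009/1091120 in ≈ 1.425 in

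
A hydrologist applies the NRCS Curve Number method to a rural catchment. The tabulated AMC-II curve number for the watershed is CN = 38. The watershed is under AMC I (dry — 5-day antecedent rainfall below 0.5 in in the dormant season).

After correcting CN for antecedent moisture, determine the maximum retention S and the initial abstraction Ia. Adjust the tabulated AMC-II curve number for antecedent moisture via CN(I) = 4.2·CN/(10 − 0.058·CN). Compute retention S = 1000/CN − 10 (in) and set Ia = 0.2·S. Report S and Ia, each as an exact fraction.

Dry (AMC I): CN(I) = 4.2·38/(10 − 0.058·38) = (798/5)/(1949/250) = 39900/1949 ≈ 20.472
Max retention: S = 1000/(39900/1949) − 10 = 15500/399 in (≈ 38.847 in)
Ia = 0.2·(15500/399) = 3100/399 in ≈ 7.769 in

S = 15500/399 in ≈ 38.847 in; Ia = 3100/399 in ≈ 7.769 in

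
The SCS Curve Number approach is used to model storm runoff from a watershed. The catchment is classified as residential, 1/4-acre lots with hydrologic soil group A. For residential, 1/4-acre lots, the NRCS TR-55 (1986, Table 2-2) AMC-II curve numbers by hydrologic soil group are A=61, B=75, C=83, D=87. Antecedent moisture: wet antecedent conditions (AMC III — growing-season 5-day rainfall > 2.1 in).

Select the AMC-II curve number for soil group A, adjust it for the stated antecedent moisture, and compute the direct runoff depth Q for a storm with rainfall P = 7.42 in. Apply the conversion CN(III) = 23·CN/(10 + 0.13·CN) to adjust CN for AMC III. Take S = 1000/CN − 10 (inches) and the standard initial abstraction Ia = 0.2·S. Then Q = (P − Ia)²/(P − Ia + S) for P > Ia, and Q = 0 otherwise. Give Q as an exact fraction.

NRCS table: residential, 1/4-acre lots, soil group A → CN(II) = 61
CN(III) from CN(II)=61: (23·61)/(10 + 0.13·61) = 140300/1793 ≈ 78.249
Max retention: S = 1000/(140300/1793) − 10 = 3900/1403 in (≈ 2.780 in)
Initial abstraction Ia = S/5 = (3900/1403)/5 = 780/1403 ≈ 0.556 in
P − Ia = 7.420 − 0.556 = 481513/70150 ≈ 6.864 in (> 0, runoff occurs)
Q = (481513/70150)²/((481513/70150) + 3900/1403) = (231854769169/4921022500)/(676513/70150) = 231854769169/47457386950 in ≈ 4.886 in

Q = 231854769169/47457386950 in ≈ 4.886 in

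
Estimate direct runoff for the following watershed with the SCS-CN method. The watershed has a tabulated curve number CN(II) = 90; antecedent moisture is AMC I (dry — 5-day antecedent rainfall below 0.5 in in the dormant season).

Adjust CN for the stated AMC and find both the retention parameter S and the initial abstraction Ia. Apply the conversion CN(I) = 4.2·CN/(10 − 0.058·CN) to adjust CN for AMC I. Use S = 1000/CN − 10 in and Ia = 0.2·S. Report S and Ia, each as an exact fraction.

S = 500/189 in ≈ 2.646 in; Ia = 100/189 in ≈ 0.529 in

Dry (AMC I): CN(I) = 4.2·90/(10 − 0.058·90) = 378/(239/50) = 18900/239 ≈ 79.079
Max retention: S = 1000/(18900/239) − 10 = 500/189 in (≈ 2.646 in)
Ia = 0.2·(500/189) = 100/189 in ≈ 0.529 in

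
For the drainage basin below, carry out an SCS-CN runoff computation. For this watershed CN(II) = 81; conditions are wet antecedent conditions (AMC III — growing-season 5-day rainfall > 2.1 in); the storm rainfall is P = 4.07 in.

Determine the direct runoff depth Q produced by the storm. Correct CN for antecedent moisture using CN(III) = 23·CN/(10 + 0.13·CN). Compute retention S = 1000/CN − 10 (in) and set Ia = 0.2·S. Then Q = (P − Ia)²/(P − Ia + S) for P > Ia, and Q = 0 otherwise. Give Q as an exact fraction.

Adjust CN=81 to AMC III: 23·81/(10 + 0.13·81) → 1863 ÷ (2053/100) = 186300/2053 ≈ 90.745
S = 1000/(186300/2053) − 10 = 1900/1863 in ≈ 1.020 in
Ia = 0.2·(1900/1863) = 380/1863 in ≈ 0.204 in
Excess rainfall: 4.070 − 0.204 = 3.866 in; P > Ia so Q > 0
Runoff Q = (P−Ia)²/(P−Ia+S) = (3.866)²/(3.866+1.020) = 518747098081/169577898300 ≈ 3.059 in

Q = 518747098081/169577898300 in ≈ 3.059 in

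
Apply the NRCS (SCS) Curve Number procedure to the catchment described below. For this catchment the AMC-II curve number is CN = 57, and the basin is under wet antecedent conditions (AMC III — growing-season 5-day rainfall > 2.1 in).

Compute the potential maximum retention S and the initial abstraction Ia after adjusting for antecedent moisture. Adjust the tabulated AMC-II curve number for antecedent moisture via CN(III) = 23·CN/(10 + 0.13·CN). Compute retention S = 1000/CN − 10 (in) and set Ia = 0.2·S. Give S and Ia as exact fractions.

S = 4300/1311 in ≈ 3.280 in; Ia = 860/1311 in ≈ 0.656 in

Adjust CN=57 to AMC III: 23·57/(10 + 0.13·57) → 1311 ÷ (1741/100) = 131100/1741 ≈ 75.302
Max retention: S = 1000/(131100/1741) − 10 = 4300/1311 in (≈ 3.280 in)
Initial abstraction Ia = S/5 = (4300/1311)/5 = 860/1311 ≈ 0.656 in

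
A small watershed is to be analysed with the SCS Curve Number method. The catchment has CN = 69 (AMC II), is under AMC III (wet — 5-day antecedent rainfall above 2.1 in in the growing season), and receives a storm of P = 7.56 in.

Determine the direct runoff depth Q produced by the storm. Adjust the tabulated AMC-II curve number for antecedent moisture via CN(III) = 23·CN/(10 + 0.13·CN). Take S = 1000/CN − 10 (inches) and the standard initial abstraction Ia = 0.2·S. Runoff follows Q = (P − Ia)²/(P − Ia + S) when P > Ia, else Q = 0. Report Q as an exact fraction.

Q = 80907820249/14360088525 in ≈ 5.634 in

CN(III) from CN(II)=69: (23·69)/(10 + 0.13·69) = 158700/1897 ≈ 83.658
Retention S: 1000/CN − 10 with CN=83.658 → S = 3100/1587 ≈ 1.953 in
Initial abstraction Ia = S/5 = (3100/1587)/5 = 620/1587 ≈ 0.391 in
Excess rainfall: 7.560 − 0.391 = 7.169 in; P > Ia so Q > 0
Q = (284443/39675)²/((284443/39675) + 3100/1587) = (80907820249/1574105625)/(361943/39675) = 80907820249/14360088525 in ≈ 5.634 in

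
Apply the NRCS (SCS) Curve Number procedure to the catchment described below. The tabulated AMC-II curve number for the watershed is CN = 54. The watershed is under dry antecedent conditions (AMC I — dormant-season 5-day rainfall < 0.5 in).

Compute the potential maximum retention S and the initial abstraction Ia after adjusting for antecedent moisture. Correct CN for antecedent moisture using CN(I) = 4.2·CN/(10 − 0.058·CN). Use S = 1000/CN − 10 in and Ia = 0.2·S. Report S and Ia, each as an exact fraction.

S = 11500/567 in ≈ 20.282 in; Ia = 2300/567 in ≈ 4.056 in

Dry (AMC I): CN(I) = 4.2·54/(10 − 0.058·54) = (1134/5)/(1717/250) = 56700/1717 ≈ 33.023
Max retention: S = 1000/(56700/1717) − 10 = 11500/567 in (≈ 20.282 in)
Initial abstraction Ia = S/5 = (11500/567)/5 = 2300/567 ≈ 4.056 in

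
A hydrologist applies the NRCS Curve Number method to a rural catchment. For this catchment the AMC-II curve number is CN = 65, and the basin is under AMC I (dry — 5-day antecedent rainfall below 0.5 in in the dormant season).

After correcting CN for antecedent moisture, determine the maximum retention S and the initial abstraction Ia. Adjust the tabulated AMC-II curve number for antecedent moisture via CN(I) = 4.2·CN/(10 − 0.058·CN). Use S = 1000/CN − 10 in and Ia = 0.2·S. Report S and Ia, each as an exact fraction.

Adjust CN=65 to AMC I: 4.2·65/(10 − 0.058·65) → 273 ÷ (623/100) = 3900/89 ≈ 43.820
S = 1000/(3900/89) − 10 = 500/39 in ≈ 12.821 in
Ia = 0.2S: 0.2·12.821 = 2.564 in (exactly 100/39)

S = 500/39 in ≈ 12.821 in; Ia = 100/39 in ≈ 2.564 in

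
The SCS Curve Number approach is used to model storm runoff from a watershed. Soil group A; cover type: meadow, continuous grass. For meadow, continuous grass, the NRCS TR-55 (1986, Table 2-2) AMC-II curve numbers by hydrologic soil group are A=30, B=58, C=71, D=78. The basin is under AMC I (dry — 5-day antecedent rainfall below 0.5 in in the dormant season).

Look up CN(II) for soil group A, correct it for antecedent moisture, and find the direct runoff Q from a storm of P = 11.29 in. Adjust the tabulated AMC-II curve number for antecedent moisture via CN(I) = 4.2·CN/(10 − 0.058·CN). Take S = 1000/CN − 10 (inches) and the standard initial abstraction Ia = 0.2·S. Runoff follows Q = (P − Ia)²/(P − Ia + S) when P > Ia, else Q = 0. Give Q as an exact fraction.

Q = 25921/45144900 in ≈ 0.001 in

NRCS table: meadow, continuous grass, soil group A → CN(II) = 30
Adjust CN=30 to AMC I: 4.2·30/(10 − 0.058·30) → 126 ÷ (413/50) = 900/59 ≈ 15.254
S = 1000/(900/59) − 10 = 500/9 in ≈ 55.556 in
Ia = 0.2S: 0.2·55.556 = 11.111 in (exactly 100/9)
Excess rainfall: 11.290 − 11.111 = 0.179 in; P > Ia so Q > 0
Q = (161/900)²/((161/900) + 500/9) = (25921/810000)/(50161/900) = 25921/45144900 in ≈ 0.001 in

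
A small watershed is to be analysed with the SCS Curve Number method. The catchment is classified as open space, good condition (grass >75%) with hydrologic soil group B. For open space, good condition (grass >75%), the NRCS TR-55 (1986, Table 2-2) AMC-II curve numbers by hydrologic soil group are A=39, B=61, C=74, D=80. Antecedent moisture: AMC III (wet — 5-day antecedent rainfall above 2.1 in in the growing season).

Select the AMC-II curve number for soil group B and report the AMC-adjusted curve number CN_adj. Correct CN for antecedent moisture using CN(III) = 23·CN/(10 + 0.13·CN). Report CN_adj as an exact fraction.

NRCS table: open space, good condition (grass >75%), soil group B → CN(II) = 61
Wet (AMC III): CN(III) = 23·61/(10 + 0.13·61) = 1403/(1793/100) = 140300/1793 ≈ 78.249

CN_adj = 140300/1793 ≈ 78.249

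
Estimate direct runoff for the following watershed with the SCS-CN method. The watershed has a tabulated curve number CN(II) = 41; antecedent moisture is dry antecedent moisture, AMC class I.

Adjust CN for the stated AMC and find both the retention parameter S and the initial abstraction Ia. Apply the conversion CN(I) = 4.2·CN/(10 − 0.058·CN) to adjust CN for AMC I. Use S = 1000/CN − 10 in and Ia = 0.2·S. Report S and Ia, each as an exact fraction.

S = 29500/861 in ≈ 34.262 in; Ia = 5900/861 in ≈ 6.852 in

Dry (AMC I): CN(I) = 4.2·41/(10 − 0.058·41) = (861/5)/(3811/500) = 86100/3811 ≈ 22.592
Max retention: S = 1000/(86100/3811) − 10 = 29500/861 in (≈ 34.262 in)
Ia = 0.2S: 0.2·34.262 = 6.852 in (exactly 5900/861)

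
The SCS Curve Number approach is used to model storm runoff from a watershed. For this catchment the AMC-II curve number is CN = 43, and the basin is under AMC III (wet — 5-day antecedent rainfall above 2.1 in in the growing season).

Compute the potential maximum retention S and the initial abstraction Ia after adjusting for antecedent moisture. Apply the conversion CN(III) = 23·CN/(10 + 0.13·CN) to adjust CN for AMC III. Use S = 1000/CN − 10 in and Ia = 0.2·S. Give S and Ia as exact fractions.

CN(III) from CN(II)=43: (23·43)/(10 + 0.13·43) = 98900/1559 ≈ 63.438
S = 1000/(98900/1559) − 10 = 5700/989 in ≈ 5.763 in
Ia = 0.2·(5700/989) = 1140/989 in ≈ 1.153 in

S = 5700/989 in ≈ 5.763 in; Ia = 1140/989 in ≈ 1.153 in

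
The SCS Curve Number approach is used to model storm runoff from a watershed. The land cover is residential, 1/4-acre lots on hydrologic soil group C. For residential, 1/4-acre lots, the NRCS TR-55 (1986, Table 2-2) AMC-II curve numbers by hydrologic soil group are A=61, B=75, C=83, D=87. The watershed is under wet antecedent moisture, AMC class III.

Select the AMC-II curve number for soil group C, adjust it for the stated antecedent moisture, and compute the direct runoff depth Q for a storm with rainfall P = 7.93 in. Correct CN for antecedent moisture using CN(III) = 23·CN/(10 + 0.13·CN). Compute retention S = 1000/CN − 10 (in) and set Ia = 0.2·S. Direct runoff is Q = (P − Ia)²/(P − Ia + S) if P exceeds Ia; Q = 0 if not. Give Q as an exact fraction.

NRCS table: residential, 1/4-acre lots, soil group C → CN(II) = 83
Adjust CN=83 to AMC III: 23·83/(10 + 0.13·83) → 1909 ÷ (2079/100) = 190900/2079 ≈ 91.823
S = 1000/(190900/2079) − 10 = 1700/1909 in ≈ 0.891 in
Initial abstraction Ia = S/5 = (1700/1909)/5 = 340/1909 ≈ 0.178 in
Since P=7.930 > Ia=0.178: effective rainfall P−Ia = 1479837/190900 in
Q = (1479837/190900)²/((1479837/190900) + 1700/1909) = (2189917546569/36442810000)/(1649837/190900) = 2189917546569/314953883300 in ≈ 6.953 in

Q = 2189917546569/314953883300 in ≈ 6.953 in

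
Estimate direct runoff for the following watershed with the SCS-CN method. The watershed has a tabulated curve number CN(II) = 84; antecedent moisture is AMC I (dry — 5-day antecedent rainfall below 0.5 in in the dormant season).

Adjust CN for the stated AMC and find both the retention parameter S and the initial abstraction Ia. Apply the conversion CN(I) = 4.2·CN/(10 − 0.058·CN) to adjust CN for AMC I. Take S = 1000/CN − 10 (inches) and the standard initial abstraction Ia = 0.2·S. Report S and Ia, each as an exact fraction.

S = 2000/441 in ≈ 4.535 in; Ia = 400/441 in ≈ 0.907 in

CN(I) from CN(II)=84: (4.2·84)/(10 − 0.058·84) = 44100/641 ≈ 68.799
S = 1000/(44100/641) − 10 = 2000/441 in ≈ 4.535 in
Initial abstraction Ia = S/5 = (2000/441)/5 = 400/441 ≈ 0.907 in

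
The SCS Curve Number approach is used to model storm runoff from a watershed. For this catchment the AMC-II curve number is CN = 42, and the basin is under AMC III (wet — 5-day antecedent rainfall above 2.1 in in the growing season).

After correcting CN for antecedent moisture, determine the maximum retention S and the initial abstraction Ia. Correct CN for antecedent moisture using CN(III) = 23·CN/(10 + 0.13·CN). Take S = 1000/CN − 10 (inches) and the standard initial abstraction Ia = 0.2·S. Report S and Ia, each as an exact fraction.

Wet (AMC III): CN(III) = 23·42/(10 + 0.13·42) = 966/(773/50) = 48300/773 ≈ 62.484
Retention S: 1000/CN − 10 with CN=62.484 → S = 2900/483 ≈ 6.004 in
Initial abstraction Ia = S/5 = (2900/483)/5 = 580/483 ≈ 1.201 in

S = 2900/483 in ≈ 6.004 in; Ia = 580/483 in ≈ 1.201 in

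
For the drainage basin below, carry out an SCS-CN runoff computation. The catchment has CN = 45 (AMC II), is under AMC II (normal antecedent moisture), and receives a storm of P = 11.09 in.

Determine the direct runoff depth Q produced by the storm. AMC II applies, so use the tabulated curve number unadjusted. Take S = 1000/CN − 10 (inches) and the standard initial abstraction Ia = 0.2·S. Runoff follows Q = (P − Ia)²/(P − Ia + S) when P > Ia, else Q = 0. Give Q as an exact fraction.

Q = 60543961/16902900 in ≈ 3.582 in

Average conditions: CN = 45 (no AMC adjustment).
S = 1000/45 − 10 = 110/9 in ≈ 12.222 in
Initial abstraction Ia = S/5 = (110/9)/5 = 22/9 ≈ 2.444 in
P − Ia = 11.090 − 2.444 = 7781/900 ≈ 8.646 in (> 0, runoff occurs)
Q: (7781/900)² ÷ (18781/900) = 60543961/16902900 in (≈ 3.582 in)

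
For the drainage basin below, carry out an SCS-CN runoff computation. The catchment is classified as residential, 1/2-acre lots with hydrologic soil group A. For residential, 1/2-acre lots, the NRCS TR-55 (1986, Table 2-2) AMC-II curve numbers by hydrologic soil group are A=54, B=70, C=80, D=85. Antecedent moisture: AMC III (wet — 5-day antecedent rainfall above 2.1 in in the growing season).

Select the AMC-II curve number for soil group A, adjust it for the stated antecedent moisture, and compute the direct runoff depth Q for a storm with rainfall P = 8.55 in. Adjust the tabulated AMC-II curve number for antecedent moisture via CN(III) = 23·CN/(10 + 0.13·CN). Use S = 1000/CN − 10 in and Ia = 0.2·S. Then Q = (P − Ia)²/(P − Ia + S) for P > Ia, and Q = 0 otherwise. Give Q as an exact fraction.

Q = 17783089/3357180 in ≈ 5.297 in

NRCS table: residential, 1/2-acre lots, soil group A → CN(II) = 54
Wet (AMC III): CN(III) = 23·54/(10 + 0.13·54) = 1242/(851/50) = 2700/37 ≈ 72.973
S = 1000/(2700/37) − 10 = 100/27 in ≈ 3.704 in
Ia = 0.2S: 0.2·3.704 = 0.741 in (exactly 20/27)
P − Ia = 8.550 − 0.741 = 4217/540 ≈ 7.809 in (> 0, runoff occurs)
Runoff Q = (P−Ia)²/(P−Ia+S) = (7.809)²/(7.809+3.704) = 17783089/3357180 ≈ 5.297 in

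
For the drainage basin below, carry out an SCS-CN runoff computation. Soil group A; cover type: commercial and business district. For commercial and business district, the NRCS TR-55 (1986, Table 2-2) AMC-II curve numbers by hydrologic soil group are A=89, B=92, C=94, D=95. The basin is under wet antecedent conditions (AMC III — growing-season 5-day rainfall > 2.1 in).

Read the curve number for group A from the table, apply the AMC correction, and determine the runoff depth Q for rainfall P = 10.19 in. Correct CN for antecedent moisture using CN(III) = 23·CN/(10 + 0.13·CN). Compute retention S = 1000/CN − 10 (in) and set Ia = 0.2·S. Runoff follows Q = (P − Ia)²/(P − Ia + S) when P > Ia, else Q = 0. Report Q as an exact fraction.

Q = 4259654315449/444995897100 in ≈ 9.572 in

NRCS table: commercial and business district, soil group A → CN(II) = 89
Wet (AMC III): CN(III) = 23·89/(10 + 0.13·89) = 2047/(2157/100) = 204700/2157 ≈ 94.900
Max retention: S = 1000/(204700/2157) − 10 = 1100/2047 in (≈ 0.537 in)
Initial abstraction Ia = S/5 = (1100/2047)/5 = 220/2047 ≈ 0.107 in
P − Ia = 10.190 − 0.107 = 2063893/204700 ≈ 10.083 in (> 0, runoff occurs)
Q = (2063893/204700)²/((2063893/204700) + 1100/2047) = (4259654315449/41902090000)/(2173893/204700) = 4259654315449/444995897100 in ≈ 9.572 in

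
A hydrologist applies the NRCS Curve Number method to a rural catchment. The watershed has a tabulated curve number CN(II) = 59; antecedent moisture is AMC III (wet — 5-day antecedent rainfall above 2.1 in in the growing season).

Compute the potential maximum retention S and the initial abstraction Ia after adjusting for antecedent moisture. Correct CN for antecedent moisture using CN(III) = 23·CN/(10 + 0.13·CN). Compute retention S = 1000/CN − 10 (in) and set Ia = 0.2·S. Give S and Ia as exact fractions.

S = 4100/1357 in ≈ 3.021 in; Ia = 820/1357 in ≈ 0.604 in

CN(III) from CN(II)=59: (23·59)/(10 + 0.13·59) = 135700/1767 ≈ 76.797
Retention S: 1000/CN − 10 with CN=76.797 → S = 4100/1357 ≈ 3.021 in
Ia = 0.2S: 0.2·3.021 = 0.604 in (exactly 820/1357)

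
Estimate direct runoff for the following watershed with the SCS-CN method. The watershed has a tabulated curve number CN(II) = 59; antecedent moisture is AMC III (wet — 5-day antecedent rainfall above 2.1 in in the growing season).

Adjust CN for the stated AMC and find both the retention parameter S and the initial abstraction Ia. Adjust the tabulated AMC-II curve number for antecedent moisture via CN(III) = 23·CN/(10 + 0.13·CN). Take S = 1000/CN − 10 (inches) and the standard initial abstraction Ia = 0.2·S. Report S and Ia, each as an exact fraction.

Adjust CN=59 to AMC III: 23·59/(10 + 0.13·59) → 1357 ÷ (1767/100) = 135700/1767 ≈ 76.797
S = 1000/(135700/1767) − 10 = 4100/1357 in ≈ 3.021 in
Ia = 0.2S: 0.2·3.021 = 0.604 in (exactly 820/1357)

S = 4100/1357 in ≈ 3.021 in; Ia = 820/1357 in ≈ 0.604 in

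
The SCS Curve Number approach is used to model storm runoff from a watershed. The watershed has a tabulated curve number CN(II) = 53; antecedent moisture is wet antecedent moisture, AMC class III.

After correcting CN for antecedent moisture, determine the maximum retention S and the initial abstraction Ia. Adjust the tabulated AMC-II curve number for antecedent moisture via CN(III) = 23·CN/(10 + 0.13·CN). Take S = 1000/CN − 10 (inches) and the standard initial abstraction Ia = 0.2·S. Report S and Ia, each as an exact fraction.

Adjust CN=53 to AMC III: 23·53/(10 + 0.13·53) → 1219 ÷ (1689/100) = 121900/1689 ≈ 72.173
S = 1000/(121900/1689) − 10 = 4700/1219 in ≈ 3.856 in
Initial abstraction Ia = S/5 = (4700/1219)/5 = 940/1219 ≈ 0.771 in

S = 4700/1219 in ≈ 3.856 in; Ia = 940/1219 in ≈ 0.771 in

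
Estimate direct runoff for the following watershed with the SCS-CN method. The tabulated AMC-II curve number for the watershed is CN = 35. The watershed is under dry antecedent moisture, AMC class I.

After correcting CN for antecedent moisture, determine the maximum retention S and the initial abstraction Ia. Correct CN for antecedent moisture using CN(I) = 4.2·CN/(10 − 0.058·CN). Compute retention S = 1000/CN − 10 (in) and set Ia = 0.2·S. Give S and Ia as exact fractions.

Adjust CN=35 to AMC I: 4.2·35/(10 − 0.058·35) → 147 ÷ (797/100) = 14700/797 ≈ 18.444
Retention S: 1000/CN − 10 with CN=18.444 → S = 6500/147 ≈ 44.218 in
Ia = 0.2S: 0.2·44.218 = 8.844 in (exactly 1300/147)

S = 6500/147 in ≈ 44.218 in; Ia = 1300/147 in ≈ 8.844 in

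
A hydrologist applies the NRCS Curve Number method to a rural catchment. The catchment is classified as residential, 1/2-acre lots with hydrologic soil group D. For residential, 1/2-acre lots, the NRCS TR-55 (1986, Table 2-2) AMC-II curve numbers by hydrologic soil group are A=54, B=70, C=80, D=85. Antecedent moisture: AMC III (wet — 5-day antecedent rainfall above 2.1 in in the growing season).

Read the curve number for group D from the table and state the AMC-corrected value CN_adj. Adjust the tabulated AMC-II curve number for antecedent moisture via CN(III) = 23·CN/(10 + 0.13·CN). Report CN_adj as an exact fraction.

CN_adj = 39100/421 ≈ 92.874

NRCS table: residential, 1/2-acre lots, soil group D → CN(II) = 85
Wet (AMC III): CN(III) = 23·85/(10 + 0.13·85) = 1955/(421/20) = 39100/421 ≈ 92.874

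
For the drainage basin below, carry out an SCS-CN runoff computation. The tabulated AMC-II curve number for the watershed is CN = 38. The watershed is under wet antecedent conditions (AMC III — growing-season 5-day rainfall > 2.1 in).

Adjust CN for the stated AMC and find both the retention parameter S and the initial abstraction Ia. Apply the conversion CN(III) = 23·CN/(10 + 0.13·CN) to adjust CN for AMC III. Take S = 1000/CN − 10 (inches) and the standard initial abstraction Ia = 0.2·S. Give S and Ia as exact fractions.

S = 3100/437 in ≈ 7.094 in; Ia = 620/437 in ≈ 1.419 in

Adjust CN=38 to AMC III: 23·38/(10 + 0.13·38) → 874 ÷ (747/50) = 43700/747 ≈ 58.501
Max retention: S = 1000/(43700/747) − 10 = 3100/437 in (≈ 7.094 in)
Ia = 0.2·(3100/437) = 620/437 in ≈ 1.419 in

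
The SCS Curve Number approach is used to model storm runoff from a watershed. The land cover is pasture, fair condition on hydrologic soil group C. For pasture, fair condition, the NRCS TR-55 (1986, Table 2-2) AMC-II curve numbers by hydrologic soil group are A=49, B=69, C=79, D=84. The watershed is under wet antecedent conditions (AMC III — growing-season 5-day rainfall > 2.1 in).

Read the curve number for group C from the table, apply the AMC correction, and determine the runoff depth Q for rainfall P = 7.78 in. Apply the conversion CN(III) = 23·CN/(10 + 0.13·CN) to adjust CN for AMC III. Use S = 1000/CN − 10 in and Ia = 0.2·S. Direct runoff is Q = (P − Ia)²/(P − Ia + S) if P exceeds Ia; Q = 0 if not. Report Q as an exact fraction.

NRCS table: pasture, fair condition, soil group C → CN(II) = 79
CN(III) from CN(II)=79: (23·79)/(10 + 0.13·79) = 181700/2027 ≈ 89.640
S = 1000/(181700/2027) − 10 = 2100/1817 in ≈ 1.156 in
Ia = 0.2·(2100/1817) = 420/1817 in ≈ 0.231 in
Since P=7.780 > Ia=0.231: effective rainfall P−Ia = 685813/90850 in
Q = (685813/90850)²/((685813/90850) + 2100/1817) = (470339470969/8253722500)/(790813/90850) = 470339470969/71845361050 in ≈ 6.547 in

Q = 470339470969/71845361050 in ≈ 6.547 in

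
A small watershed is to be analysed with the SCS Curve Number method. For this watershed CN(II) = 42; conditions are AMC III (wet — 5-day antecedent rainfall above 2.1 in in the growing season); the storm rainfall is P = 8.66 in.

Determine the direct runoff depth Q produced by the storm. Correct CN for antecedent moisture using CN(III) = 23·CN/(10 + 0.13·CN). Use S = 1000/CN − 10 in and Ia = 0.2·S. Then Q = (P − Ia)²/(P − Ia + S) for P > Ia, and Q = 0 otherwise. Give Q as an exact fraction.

Q = 32450059321/7852106850 in ≈ 4.133 in

CN(III) from CN(II)=42: (23·42)/(10 + 0.13·42) = 48300/773 ≈ 62.484
S = 1000/(48300/773) − 10 = 2900/483 in ≈ 6.004 in
Ia = 0.2S: 0.2·6.004 = 1.201 in (exactly 580/483)
Excess rainfall: 8.660 − 1.201 = 7.459 in; P > Ia so Q > 0
Q: (180139/24150)² ÷ (325139/24150) = 32450059321/7852106850 in (≈ 4.133 in)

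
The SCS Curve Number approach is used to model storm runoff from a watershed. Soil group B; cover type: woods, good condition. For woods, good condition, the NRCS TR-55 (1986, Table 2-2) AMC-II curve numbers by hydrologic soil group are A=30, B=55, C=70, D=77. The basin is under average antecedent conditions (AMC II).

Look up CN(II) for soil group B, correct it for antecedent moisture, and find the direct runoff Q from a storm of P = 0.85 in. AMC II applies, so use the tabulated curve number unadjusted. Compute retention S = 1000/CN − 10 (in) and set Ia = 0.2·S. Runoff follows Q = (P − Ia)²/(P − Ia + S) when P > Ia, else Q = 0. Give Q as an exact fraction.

NRCS table: woods, good condition, soil group B → CN(II) = 55
Average conditions: CN = 55 (no AMC adjustment).
S = 1000/55 − 10 = 90/11 in ≈ 8.182 in
Initial abstraction Ia = S/5 = (90/11)/5 = 18/11 ≈ 1.636 in
P = 0.850 ≤ Ia = 1.636 in: entire storm abstracted, Q = 0.

Q = 0 in ≈ 0.000 in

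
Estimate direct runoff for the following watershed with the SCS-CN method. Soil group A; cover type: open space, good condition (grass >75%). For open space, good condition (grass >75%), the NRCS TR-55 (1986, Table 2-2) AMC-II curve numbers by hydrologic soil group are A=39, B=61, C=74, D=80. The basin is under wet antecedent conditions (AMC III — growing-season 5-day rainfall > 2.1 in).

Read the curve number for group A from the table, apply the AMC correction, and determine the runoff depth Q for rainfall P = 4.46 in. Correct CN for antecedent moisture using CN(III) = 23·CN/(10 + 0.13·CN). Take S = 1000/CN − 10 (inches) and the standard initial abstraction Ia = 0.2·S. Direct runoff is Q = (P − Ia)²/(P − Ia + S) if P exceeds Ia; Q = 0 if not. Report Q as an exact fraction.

NRCS table: open space, good condition (grass >75%), soil group A → CN(II) = 39
Wet (AMC III): CN(III) = 23·39/(10 + 0.13·39) = 897/(1507/100) = 89700/1507 ≈ 59.522
Max retention: S = 1000/(89700/1507) − 10 = 6100/897 in (≈ 6.800 in)
Ia = 0.2S: 0.2·6.800 = 1.360 in (exactly 1220/897)
P − Ia = 4.460 − 1.360 = 139031/44850 ≈ 3.100 in (> 0, runoff occurs)
Q: (139031/44850)² ÷ (444031/44850) = 19329618961/19914790350 in (≈ 0.971 in)

Q = 19329618961/19914790350 in ≈ 0.971 in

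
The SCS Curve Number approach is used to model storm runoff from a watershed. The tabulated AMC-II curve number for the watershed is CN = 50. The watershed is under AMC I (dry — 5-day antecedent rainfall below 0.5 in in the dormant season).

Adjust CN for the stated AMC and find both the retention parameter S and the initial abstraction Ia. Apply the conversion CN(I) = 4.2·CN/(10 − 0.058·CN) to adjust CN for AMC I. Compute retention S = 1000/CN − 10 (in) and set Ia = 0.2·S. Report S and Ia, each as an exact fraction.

Dry (AMC I): CN(I) = 4.2·50/(10 − 0.058·50) = 210/(71/10) = 2100/71 ≈ 29.577
Retention S: 1000/CN − 10 with CN=29.577 → S = 500/21 ≈ 23.810 in
Initial abstraction Ia = S/5 = (500/21)/5 = 100/21 ≈ 4.762 in

S = 500/21 in ≈ 23.810 in; Ia = 100/21 in ≈ 4.762 in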